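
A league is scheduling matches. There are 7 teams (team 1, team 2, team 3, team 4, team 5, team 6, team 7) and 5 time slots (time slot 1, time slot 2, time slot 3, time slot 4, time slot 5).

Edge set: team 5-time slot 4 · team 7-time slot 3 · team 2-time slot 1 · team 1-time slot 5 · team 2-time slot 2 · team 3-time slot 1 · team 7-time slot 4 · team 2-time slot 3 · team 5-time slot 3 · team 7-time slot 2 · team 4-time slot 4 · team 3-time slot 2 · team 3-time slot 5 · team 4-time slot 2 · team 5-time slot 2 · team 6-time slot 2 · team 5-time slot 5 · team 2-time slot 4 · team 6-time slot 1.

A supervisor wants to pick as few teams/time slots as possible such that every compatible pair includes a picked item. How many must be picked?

{time slot 1, time slot 2, time slot 3, time slot 4, time slot 5} is a vertex cover of size 5: every edge has an endpoint in this set.
No smaller cover exists because team 1–time slot 5, team 2–time slot 3, team 3–time slot 1, team 4–time slot 2, team 5–time slot 4 is a matching of size 5, and a cover must include an endpoint of each of these disjoint edges (König's theorem).

5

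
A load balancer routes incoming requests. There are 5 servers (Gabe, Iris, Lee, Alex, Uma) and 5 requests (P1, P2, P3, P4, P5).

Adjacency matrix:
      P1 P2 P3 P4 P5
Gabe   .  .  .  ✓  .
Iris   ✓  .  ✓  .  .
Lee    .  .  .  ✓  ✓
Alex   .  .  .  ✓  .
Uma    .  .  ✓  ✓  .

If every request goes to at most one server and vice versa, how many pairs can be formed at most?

4

A valid assignment of size 4: Gabe–P4, Iris–P1, Lee–P5, Uma–P3.
The set {Gabe, Alex} has only 1 neighbour ({P4}), so by Hall's theorem at most 4 of the 5 servers can be matched.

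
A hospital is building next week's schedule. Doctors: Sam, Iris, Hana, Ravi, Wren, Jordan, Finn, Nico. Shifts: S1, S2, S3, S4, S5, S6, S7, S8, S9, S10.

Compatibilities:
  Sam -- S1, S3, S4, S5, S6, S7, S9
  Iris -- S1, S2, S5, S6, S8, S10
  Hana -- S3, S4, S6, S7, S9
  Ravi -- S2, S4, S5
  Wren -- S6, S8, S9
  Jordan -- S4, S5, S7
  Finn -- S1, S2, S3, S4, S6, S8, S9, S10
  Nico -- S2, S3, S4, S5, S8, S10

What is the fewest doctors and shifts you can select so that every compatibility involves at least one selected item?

8

A maximum matching has 8 edges (e.g. Sam–S7, Iris–S1, Hana–S3, Ravi–S5, Wren–S8, Jordan–S4, Finn–S6, Nico–S2).
By König's theorem the minimum vertex cover has the same size. One such cover is {Sam, Iris, Hana, Ravi, Wren, Jordan, Finn, Nico}.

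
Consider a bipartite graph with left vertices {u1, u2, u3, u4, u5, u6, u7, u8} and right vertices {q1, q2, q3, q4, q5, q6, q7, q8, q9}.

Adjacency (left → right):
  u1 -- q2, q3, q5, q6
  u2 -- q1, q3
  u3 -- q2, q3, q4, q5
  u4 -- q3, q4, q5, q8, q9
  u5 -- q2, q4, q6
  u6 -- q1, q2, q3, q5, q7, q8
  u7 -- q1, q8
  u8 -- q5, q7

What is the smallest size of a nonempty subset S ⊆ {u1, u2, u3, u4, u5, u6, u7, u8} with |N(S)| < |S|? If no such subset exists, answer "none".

none

A matching saturating every left vertex exists, for instance u1→q2, u2→q3, u3→q4, u4→q9, u5→q6, u6→q1, u7→q8, u8→q7.
By Hall's marriage theorem, this means |N(S)| ≥ |S| for every subset S, so no violating subset exists.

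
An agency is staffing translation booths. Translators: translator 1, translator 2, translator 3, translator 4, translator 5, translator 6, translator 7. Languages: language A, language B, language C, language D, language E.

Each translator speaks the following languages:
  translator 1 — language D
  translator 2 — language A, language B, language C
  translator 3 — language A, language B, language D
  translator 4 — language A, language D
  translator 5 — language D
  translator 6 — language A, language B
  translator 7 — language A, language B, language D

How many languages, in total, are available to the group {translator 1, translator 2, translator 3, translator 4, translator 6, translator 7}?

4

The union of neighbours of {translator 1, translator 2, translator 3, translator 4, translator 6, translator 7} is {language A, language B, language C, language D}, which has 4 elements.
Since |N(S)| = 4 < |S| = 6, Hall's condition fails for this subset.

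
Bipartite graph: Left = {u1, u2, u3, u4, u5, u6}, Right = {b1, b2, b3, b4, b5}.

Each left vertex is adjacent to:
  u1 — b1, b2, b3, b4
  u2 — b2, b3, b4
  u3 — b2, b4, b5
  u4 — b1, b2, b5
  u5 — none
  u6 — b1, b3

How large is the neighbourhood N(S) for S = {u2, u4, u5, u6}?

5

The union of neighbours of {u2, u4, u5, u6} is {b1, b2, b3, b4, b5}, which has 5 elements.
Since |N(S)| = 5 ≥ |S| = 4, Hall's condition holds for this subset.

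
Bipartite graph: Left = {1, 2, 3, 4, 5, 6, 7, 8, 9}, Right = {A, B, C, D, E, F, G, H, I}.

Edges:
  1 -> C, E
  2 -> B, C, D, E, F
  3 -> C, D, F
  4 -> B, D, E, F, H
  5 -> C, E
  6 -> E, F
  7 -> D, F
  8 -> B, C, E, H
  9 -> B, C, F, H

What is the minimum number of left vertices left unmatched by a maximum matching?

3

One maximum matching: 1–C, 2–B, 3–D, 4–H, 5–E, 6–F.
The set {1, 2, 3, 4, 5, 6, 7, 8, 9} has only 6 neighbours ({B, C, D, E, F, H}), so by Hall's theorem at most 6 of the 9 left vertices can be matched.
That matches 6 of the 9, leaving 3 unmatched; no matching can do better.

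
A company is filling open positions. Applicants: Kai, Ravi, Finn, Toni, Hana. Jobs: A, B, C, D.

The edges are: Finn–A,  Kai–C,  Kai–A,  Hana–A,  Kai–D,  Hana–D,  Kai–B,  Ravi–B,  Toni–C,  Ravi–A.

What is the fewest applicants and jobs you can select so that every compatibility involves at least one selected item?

A maximum matching has 4 edges (e.g. Kai–D, Ravi–B, Finn–A, Toni–C).
By König's theorem the minimum vertex cover has the same size. One such cover is {A, B, C, D}.

4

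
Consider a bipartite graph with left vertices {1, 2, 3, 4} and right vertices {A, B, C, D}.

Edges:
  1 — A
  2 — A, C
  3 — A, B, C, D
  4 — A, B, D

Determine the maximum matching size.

4

One maximum matching: 1–A, 2–C, 3–D, 4–B.
All 4 left vertices are matched, so no larger matching exists.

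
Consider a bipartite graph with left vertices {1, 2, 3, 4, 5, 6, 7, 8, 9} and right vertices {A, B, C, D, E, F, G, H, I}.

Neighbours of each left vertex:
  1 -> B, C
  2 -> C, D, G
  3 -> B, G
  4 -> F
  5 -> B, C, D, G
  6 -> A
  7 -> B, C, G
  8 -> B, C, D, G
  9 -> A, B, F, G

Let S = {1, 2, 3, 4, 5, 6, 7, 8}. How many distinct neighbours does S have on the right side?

6

The union of neighbours of {1, 2, 3, 4, 5, 6, 7, 8} is {A, B, C, D, F, G}, which has 6 elements.
Since |N(S)| = 6 < |S| = 8, Hall's condition fails for this subset.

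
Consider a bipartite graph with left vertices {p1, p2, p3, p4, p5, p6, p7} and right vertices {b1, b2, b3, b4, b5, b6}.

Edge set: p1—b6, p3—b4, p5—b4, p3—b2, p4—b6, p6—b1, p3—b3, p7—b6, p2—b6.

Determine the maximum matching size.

A valid assignment of size 4: p1-b6, p3-b3, p5-b4, p6-b1.
The set {p1, p2, p4, p7} has only 1 neighbour ({b6}), so by Hall's theorem at most 4 of the 7 left vertices can be matched.

4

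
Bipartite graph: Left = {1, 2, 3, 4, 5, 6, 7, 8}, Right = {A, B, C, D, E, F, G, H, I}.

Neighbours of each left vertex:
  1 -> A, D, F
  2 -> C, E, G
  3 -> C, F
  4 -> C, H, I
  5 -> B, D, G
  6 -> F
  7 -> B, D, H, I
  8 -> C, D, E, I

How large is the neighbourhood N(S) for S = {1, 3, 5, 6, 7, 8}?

The union of neighbours of {1, 3, 5, 6, 7, 8} is {A, B, C, D, E, F, G, H, I}, which has 9 elements.
Since |N(S)| = 9 ≥ |S| = 6, Hall's condition holds for this subset.

9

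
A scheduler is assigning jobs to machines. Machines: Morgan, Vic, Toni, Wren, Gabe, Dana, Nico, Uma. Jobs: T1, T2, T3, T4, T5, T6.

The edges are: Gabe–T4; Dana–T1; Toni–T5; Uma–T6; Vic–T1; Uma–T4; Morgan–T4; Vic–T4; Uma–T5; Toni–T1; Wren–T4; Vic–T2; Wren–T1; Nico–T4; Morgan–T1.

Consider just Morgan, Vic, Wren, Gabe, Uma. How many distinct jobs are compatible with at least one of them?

The union of neighbours of {Morgan, Vic, Wren, Gabe, Uma} is {T1, T2, T4, T5, T6}, which has 5 elements.
Since |N(S)| = 5 ≥ |S| = 5, Hall's condition holds for this subset.

5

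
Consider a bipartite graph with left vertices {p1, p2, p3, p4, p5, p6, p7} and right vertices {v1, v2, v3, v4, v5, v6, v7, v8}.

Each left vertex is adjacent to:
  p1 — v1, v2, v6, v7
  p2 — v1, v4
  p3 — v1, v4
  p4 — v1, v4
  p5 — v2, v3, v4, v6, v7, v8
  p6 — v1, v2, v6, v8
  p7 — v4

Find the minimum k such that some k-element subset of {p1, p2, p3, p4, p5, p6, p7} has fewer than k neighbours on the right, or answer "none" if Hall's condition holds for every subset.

3

Take S = {p2, p3, p4}. Its neighbourhood is {v1, v4}, so |N(S)| = 2 < |S| = 3.
Every subset of size less than 3 has at least as many neighbours as members, so 3 is the minimum.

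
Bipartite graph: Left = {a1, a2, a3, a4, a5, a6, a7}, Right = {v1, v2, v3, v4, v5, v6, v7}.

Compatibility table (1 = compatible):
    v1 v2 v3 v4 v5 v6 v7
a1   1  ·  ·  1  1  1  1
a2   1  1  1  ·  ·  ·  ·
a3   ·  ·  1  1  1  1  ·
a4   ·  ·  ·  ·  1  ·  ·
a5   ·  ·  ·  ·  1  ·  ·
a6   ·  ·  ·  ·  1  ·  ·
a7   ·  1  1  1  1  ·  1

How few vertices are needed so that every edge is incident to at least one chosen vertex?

5

The 5 edges a1–v1, a2–v2, a3–v6, a4–v5, a7–v3 form a matching, so any vertex cover needs at least 5 vertices (one per matched edge).
Conversely {a1, a2, a3, a7, v5} meets every edge and has exactly 5 vertices, so 5 is optimal.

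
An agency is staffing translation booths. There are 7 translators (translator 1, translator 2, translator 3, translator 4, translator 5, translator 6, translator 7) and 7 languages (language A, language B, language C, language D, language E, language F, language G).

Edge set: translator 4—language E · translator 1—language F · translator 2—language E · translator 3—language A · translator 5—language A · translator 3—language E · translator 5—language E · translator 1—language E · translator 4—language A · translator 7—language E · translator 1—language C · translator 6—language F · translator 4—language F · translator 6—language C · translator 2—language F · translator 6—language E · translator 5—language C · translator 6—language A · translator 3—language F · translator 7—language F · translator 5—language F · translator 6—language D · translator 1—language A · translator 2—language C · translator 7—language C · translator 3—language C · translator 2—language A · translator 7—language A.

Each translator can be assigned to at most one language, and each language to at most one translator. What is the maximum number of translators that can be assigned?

5

A valid assignment of size 5: translator 1→language C, translator 2→language E, translator 3→language A, translator 4→language F, translator 6→language D.
The set {translator 1, translator 2, translator 3, translator 4, translator 5, translator 7} has only 4 neighbours ({language A, language C, language E, language F}), so by Hall's theorem at most 5 of the 7 translators can be matched.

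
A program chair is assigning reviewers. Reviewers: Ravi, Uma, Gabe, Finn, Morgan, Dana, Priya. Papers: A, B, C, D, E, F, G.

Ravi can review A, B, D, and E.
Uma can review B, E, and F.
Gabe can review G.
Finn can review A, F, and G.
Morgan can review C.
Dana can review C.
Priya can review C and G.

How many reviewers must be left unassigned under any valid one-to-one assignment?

2

One maximum matching: Ravi→E, Uma→B, Gabe→G, Finn→F, Morgan→C.
The set {Gabe, Morgan, Dana, Priya} has only 2 neighbours ({C, G}), so by Hall's theorem at most 5 of the 7 reviewers can be matched.
That matches 5 of the 7, leaving 2 unmatched; no matching can do better.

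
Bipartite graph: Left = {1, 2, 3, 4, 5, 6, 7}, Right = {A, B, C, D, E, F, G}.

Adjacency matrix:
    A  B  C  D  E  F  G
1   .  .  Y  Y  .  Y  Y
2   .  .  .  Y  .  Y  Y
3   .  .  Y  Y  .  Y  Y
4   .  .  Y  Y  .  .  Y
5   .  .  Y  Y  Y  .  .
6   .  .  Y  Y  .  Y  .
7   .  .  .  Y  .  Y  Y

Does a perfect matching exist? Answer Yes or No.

No

The set {1, 2, 3, 4, 6, 7} has only 4 neighbours ({C, D, F, G}), so by Hall's theorem at most 5 of the 7 left vertices can be matched.
Hence no matching covers every left vertex.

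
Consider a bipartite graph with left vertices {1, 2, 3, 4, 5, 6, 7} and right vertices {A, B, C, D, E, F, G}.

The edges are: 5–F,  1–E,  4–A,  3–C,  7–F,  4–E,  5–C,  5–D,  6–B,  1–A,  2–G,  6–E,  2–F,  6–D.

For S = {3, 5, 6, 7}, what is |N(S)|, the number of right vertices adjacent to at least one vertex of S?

The union of neighbours of {3, 5, 6, 7} is {B, C, D, E, F}, which has 5 elements.
Since |N(S)| = 5 ≥ |S| = 4, Hall's condition holds for this subset.

5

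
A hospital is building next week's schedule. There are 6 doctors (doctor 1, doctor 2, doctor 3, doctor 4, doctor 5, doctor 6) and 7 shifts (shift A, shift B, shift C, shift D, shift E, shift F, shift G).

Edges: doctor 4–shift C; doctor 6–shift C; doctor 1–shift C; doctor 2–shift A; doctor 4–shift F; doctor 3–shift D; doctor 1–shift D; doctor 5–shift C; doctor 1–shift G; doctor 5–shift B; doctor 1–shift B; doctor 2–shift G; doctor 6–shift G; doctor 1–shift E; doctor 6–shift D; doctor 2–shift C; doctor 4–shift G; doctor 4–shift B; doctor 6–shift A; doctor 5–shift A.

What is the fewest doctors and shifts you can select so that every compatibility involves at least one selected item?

6

A maximum matching has 6 edges (e.g. doctor 1–shift C, doctor 2–shift A, doctor 3–shift D, doctor 4–shift F, doctor 5–shift B, doctor 6–shift G).
By König's theorem the minimum vertex cover has the same size. One such cover is {doctor 1, doctor 2, doctor 3, doctor 4, doctor 5, doctor 6}.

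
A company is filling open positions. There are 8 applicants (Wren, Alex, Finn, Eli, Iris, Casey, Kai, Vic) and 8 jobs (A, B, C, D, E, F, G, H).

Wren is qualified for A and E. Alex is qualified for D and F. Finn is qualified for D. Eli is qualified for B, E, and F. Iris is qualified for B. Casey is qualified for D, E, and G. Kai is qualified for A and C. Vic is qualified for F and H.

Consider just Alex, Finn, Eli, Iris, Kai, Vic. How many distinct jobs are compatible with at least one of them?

7

The union of neighbours of {Alex, Finn, Eli, Iris, Kai, Vic} is {A, B, C, D, E, F, H}, which has 7 elements.
Since |N(S)| = 7 ≥ |S| = 6, Hall's condition holds for this subset.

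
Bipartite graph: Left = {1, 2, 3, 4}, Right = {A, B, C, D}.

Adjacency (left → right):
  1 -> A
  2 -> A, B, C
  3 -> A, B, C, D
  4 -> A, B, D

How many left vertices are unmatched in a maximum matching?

A valid assignment of size 4: 1→A, 2→C, 3→D, 4→B.
All 4 left vertices are matched, so no larger matching exists.
That matches 4 of the 4, leaving 0 unmatched; no matching can do better.

0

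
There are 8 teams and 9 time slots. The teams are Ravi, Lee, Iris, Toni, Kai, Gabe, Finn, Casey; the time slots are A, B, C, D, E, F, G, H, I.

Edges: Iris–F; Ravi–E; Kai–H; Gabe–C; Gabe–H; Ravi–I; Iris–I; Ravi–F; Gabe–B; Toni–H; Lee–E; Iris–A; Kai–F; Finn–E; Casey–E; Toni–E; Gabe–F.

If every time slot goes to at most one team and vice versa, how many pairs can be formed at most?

A valid assignment of size 6: Ravi–I, Lee–E, Iris–A, Toni–H, Kai–F, Gabe–B.
The set {Lee, Finn, Casey} has only 1 neighbour ({E}), so by Hall's theorem at most 6 of the 8 teams can be matched.

6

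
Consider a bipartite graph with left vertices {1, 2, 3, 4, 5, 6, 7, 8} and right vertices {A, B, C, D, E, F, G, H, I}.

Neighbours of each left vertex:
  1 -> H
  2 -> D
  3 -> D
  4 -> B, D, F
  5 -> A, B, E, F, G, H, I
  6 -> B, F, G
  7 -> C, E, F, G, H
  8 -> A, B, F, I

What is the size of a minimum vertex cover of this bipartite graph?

{1, 4, 5, 6, 7, 8, D} is a vertex cover of size 7: every edge has an endpoint in this set.
No smaller cover exists because 1–H, 2–D, 4–F, 5–A, 6–B, 7–G, 8–I is a matching of size 7, and a cover must include an endpoint of each of these disjoint edges (König's theorem).

7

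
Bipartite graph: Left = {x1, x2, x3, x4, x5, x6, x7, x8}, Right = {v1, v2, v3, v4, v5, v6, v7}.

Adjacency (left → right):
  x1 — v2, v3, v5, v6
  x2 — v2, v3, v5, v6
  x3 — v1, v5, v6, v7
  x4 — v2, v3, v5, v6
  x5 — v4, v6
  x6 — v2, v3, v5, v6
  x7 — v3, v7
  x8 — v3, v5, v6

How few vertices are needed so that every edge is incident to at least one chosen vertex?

{x3, x5, x7, v2, v3, v5, v6} is a vertex cover of size 7: every edge has an endpoint in this set.
No smaller cover exists because x1–v6, x2–v5, x3–v1, x4–v3, x5–v4, x6–v2, x7–v7 is a matching of size 7, and a cover must include an endpoint of each of these disjoint edges (König's theorem).

7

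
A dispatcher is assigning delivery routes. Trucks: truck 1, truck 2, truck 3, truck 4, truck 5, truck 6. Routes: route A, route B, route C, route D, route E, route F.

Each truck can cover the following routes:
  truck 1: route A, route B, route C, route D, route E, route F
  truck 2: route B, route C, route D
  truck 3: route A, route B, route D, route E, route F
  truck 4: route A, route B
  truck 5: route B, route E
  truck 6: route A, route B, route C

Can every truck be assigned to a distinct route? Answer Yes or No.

Yes

For example, pair truck 1–route C, truck 2–route D, truck 3–route F, truck 4–route A, truck 5–route E, truck 6–route B.
All 6 trucks are covered.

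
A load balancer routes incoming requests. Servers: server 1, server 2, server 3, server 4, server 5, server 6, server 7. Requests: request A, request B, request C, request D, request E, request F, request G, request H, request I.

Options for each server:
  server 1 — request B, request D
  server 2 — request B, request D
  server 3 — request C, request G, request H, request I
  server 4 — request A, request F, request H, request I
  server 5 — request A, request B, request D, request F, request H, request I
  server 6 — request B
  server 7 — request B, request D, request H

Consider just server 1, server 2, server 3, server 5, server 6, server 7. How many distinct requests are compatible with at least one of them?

8

The union of neighbours of {server 1, server 2, server 3, server 5, server 6, server 7} is {request A, request B, request C, request D, request F, request G, request H, request I}, which has 8 elements.
Since |N(S)| = 8 ≥ |S| = 6, Hall's condition holds for this subset.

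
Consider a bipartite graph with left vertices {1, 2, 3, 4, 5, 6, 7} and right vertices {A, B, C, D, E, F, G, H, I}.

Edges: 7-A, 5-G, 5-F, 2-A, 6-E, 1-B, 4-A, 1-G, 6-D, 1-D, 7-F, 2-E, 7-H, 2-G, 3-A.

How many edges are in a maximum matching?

A valid assignment of size 6: 1-B, 2-E, 3-A, 5-G, 6-D, 7-F.
The set {3, 4} has only 1 neighbour ({A}), so by Hall's theorem at most 6 of the 7 left vertices can be matched.

6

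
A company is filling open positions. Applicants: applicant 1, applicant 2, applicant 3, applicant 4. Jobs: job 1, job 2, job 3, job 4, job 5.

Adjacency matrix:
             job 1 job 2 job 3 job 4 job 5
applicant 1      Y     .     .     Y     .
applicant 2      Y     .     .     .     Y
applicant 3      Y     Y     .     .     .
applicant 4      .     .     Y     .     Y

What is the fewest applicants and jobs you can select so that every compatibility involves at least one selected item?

The 4 edges applicant 1–job 4, applicant 2–job 1, applicant 3–job 2, applicant 4–job 3 form a matching, so any vertex cover needs at least 4 vertices (one per matched edge).
Conversely {applicant 1, applicant 2, applicant 3, applicant 4} meets every edge and has exactly 4 vertices, so 4 is optimal.

4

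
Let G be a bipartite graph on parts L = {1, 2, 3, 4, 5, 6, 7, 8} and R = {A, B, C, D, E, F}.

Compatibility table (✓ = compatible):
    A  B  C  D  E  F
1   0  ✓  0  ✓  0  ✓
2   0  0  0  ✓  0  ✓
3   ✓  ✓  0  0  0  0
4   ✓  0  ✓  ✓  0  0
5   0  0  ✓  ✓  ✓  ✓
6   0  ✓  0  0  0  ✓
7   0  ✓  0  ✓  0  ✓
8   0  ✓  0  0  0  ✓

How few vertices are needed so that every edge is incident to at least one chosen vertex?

6

{3, 4, 5, B, D, F} is a vertex cover of size 6: every edge has an endpoint in this set.
No smaller cover exists because 1–F, 2–D, 3–A, 4–C, 5–E, 6–B is a matching of size 6, and a cover must include an endpoint of each of these disjoint edges (König's theorem).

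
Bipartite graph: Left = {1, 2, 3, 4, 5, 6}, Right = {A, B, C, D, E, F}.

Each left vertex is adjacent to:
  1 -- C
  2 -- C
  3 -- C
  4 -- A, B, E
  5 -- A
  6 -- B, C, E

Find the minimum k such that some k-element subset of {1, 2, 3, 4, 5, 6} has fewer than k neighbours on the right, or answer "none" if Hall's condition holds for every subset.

2

Take S = {1, 2}. Its neighbourhood is {C}, so |N(S)| = 1 < |S| = 2.
No single vertex violates Hall's condition since each has at least one neighbour, so 2 is the minimum.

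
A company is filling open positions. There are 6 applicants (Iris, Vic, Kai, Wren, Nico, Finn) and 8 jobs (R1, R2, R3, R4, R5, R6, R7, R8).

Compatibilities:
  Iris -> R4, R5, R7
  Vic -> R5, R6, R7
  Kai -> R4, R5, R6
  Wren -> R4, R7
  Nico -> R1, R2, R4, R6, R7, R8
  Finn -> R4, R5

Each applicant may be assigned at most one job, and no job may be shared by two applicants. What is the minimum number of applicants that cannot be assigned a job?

1

One maximum matching: Iris-R4, Vic-R6, Kai-R5, Wren-R7, Nico-R2.
The set {Iris, Vic, Kai, Wren, Finn} has only 4 neighbours ({R4, R5, R6, R7}), so by Hall's theorem at most 5 of the 6 applicants can be matched.
That matches 5 of the 6, leaving 1 unmatched; no matching can do better.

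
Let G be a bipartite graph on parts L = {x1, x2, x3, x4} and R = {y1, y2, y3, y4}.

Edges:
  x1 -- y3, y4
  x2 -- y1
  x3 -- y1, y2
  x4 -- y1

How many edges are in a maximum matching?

For example, pair x1-y3, x2-y1, x3-y2.
The set {x2, x4} has only 1 neighbour ({y1}), so by Hall's theorem at most 3 of the 4 left vertices can be matched.

3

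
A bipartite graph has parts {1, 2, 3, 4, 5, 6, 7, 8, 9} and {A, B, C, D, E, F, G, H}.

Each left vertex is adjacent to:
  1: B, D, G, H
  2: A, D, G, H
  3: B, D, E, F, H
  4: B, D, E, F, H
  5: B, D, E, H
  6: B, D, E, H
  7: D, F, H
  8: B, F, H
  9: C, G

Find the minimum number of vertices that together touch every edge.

8

The 8 edges 1–G, 2–A, 3–E, 4–H, 5–B, 6–D, 7–F, 9–C form a matching, so any vertex cover needs at least 8 vertices (one per matched edge).
Conversely {1, 2, 9, B, D, E, F, H} meets every edge and has exactly 8 vertices, so 8 is optimal.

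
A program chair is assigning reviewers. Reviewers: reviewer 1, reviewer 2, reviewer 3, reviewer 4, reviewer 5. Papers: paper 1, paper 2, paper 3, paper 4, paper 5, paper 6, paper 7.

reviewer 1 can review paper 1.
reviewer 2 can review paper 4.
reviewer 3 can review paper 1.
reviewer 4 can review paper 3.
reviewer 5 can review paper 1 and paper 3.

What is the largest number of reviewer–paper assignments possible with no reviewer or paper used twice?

For example, pair reviewer 1→paper 1, reviewer 2→paper 4, reviewer 4→paper 3.
The set {reviewer 1, reviewer 3, reviewer 4, reviewer 5} has only 2 neighbours ({paper 1, paper 3}), so by Hall's theorem at most 3 of the 5 reviewers can be matched.

3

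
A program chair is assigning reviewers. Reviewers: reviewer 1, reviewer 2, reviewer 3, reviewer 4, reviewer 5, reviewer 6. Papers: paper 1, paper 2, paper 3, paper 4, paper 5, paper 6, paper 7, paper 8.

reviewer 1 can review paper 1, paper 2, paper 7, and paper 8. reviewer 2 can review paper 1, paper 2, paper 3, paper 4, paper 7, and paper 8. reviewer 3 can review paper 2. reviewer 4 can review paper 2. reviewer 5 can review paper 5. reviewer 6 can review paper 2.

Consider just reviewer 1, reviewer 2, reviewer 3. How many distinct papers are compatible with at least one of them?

6

The union of neighbours of {reviewer 1, reviewer 2, reviewer 3} is {paper 1, paper 2, paper 3, paper 4, paper 7, paper 8}, which has 6 elements.
Since |N(S)| = 6 ≥ |S| = 3, Hall's condition holds for this subset.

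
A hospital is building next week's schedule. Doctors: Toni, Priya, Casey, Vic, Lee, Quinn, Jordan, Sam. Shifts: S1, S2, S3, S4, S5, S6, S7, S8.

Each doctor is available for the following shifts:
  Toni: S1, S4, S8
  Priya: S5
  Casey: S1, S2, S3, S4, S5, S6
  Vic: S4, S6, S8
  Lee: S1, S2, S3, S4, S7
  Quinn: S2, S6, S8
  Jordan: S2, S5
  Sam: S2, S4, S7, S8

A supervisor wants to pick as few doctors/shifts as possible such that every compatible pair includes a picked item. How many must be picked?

The 8 edges Toni–S1, Priya–S5, Casey–S3, Vic–S6, Lee–S7, Quinn–S8, Jordan–S2, Sam–S4 form a matching, so any vertex cover needs at least 8 vertices (one per matched edge).
Conversely {Toni, Priya, Casey, Vic, Lee, Quinn, Jordan, Sam} meets every edge and has exactly 8 vertices, so 8 is optimal.

8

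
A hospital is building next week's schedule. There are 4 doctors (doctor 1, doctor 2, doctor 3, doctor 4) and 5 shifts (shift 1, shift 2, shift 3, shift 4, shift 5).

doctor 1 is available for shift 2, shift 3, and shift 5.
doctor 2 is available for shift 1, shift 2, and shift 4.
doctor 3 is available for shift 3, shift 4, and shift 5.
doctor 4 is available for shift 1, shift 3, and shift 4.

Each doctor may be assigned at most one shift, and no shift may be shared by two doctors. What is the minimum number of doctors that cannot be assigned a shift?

One maximum matching: doctor 1-shift 5, doctor 2-shift 2, doctor 3-shift 4, doctor 4-shift 3.
All 4 doctors are matched, so no larger matching exists.
That matches 4 of the 4, leaving 0 unmatched; no matching can do better.

0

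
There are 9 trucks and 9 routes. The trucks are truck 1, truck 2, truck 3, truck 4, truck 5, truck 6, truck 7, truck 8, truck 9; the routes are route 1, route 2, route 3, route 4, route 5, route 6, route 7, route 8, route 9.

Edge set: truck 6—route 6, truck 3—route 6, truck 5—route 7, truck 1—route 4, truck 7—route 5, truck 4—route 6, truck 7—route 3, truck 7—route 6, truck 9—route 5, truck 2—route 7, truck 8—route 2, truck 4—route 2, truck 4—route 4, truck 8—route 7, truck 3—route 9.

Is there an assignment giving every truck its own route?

No

The set {truck 1, truck 2, truck 4, truck 5, truck 6, truck 8} has only 4 neighbours ({route 2, route 4, route 6, route 7}), so by Hall's theorem at most 7 of the 9 trucks can be matched.
Hence no matching covers every truck.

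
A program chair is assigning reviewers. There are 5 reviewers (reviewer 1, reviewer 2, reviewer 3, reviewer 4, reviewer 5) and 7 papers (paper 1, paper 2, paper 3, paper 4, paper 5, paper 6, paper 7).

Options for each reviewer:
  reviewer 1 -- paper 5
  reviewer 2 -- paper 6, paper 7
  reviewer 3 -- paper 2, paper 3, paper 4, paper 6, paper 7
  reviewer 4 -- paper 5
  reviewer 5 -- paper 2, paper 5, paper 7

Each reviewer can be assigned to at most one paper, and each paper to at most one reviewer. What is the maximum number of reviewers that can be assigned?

For example, pair reviewer 1-paper 5, reviewer 2-paper 6, reviewer 3-paper 2, reviewer 5-paper 7.
The set {reviewer 1, reviewer 4} has only 1 neighbour ({paper 5}), so by Hall's theorem at most 4 of the 5 reviewers can be matched.

4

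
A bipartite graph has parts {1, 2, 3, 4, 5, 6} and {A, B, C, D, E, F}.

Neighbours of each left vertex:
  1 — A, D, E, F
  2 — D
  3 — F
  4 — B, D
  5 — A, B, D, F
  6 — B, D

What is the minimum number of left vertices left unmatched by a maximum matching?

One maximum matching: 1→E, 2→D, 3→F, 4→B, 5→A.
The set {2, 4, 6} has only 2 neighbours ({B, D}), so by Hall's theorem at most 5 of the 6 left vertices can be matched.
That matches 5 of the 6, leaving 1 unmatched; no matching can do better.

1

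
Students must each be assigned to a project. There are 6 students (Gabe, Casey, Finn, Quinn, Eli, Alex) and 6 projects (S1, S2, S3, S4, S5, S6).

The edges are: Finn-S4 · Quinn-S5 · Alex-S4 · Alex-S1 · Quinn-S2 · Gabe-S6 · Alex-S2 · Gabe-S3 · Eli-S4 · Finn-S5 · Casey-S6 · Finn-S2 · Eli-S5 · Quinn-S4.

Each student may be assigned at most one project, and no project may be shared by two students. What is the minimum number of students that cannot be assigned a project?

For example, pair Gabe–S3, Casey–S6, Finn–S2, Quinn–S5, Eli–S4, Alex–S1.
All 6 students are matched, so no larger matching exists.
That matches 6 of the 6, leaving 0 unmatched; no matching can do better.

0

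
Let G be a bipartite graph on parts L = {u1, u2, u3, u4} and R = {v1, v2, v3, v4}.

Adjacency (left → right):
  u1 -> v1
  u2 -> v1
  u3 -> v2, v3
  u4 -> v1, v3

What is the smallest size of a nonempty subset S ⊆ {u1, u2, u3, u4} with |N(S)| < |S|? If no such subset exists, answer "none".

2

Take S = {u1, u2}. Its neighbourhood is {v1}, so |N(S)| = 1 < |S| = 2.
No single vertex violates Hall's condition since each has at least one neighbour, so 2 is the minimum.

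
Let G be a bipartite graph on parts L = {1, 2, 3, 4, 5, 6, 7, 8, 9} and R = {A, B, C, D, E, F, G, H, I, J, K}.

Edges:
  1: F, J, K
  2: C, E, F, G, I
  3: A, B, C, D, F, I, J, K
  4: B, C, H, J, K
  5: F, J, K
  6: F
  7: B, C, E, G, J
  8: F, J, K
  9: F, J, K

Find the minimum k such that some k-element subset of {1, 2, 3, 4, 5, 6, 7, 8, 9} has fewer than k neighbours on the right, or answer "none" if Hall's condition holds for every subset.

Take S = {1, 5, 6, 8}. Its neighbourhood is {F, J, K}, so |N(S)| = 3 < |S| = 4.
Every subset of size less than 4 has at least as many neighbours as members, so 4 is the minimum.

4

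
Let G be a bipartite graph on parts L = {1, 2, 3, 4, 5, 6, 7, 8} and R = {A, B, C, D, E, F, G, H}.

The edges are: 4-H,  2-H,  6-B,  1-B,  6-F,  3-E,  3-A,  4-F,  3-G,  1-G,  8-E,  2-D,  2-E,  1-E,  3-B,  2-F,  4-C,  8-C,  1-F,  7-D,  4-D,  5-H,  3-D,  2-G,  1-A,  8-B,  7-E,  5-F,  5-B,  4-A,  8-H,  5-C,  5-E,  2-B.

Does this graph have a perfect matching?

Yes

For example, pair 1→A, 2→H, 3→G, 4→C, 5→E, 6→F, 7→D, 8→B.
All 8 left vertices are covered.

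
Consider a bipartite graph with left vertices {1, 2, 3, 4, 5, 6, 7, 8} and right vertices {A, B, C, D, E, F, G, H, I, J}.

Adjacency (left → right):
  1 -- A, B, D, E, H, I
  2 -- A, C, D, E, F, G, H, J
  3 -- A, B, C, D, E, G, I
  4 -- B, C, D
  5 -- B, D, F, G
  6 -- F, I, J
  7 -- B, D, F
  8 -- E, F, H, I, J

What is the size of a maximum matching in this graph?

8

For example, pair 1→E, 2→G, 3→A, 4→C, 5→B, 6→F, 7→D, 8→J.
All 8 left vertices are matched, so no larger matching exists.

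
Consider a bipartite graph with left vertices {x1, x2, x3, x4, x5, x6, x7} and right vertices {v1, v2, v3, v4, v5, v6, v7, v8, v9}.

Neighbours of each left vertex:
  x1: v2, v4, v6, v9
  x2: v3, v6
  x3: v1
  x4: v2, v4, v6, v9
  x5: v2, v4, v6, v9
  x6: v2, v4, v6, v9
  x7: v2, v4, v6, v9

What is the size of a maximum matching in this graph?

6

One maximum matching: x1→v9, x2→v3, x3→v1, x4→v4, x5→v6, x6→v2.
The set {x1, x4, x5, x6, x7} has only 4 neighbours ({v2, v4, v6, v9}), so by Hall's theorem at most 6 of the 7 left vertices can be matched.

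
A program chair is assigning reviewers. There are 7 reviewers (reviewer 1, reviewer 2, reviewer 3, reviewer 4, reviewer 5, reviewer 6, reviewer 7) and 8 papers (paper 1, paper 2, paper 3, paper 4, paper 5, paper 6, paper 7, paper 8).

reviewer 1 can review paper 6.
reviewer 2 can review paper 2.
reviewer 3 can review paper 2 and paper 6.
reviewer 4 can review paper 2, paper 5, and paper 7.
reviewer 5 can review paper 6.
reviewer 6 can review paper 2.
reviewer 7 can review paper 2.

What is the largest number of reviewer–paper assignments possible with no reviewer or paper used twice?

A valid assignment of size 3: reviewer 1–paper 6, reviewer 2–paper 2, reviewer 4–paper 7.
The set {reviewer 1, reviewer 2, reviewer 3, reviewer 5, reviewer 6, reviewer 7} has only 2 neighbours ({paper 2, paper 6}), so by Hall's theorem at most 3 of the 7 reviewers can be matched.

3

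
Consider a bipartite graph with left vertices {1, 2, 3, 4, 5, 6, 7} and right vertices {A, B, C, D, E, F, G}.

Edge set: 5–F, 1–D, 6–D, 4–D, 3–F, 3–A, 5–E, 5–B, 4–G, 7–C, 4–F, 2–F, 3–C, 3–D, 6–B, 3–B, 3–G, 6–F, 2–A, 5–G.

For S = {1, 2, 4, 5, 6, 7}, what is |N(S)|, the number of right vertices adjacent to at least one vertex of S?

The union of neighbours of {1, 2, 4, 5, 6, 7} is {A, B, C, D, E, F, G}, which has 7 elements.
Since |N(S)| = 7 ≥ |S| = 6, Hall's condition holds for this subset.

7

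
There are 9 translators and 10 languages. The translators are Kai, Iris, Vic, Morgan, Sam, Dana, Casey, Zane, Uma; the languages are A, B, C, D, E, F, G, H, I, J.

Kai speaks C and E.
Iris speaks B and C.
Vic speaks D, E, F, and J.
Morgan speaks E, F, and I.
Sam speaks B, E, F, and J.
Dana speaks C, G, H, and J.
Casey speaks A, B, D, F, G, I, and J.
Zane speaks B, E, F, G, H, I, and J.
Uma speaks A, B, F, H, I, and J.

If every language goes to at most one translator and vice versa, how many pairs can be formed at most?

One maximum matching: Kai-E, Iris-B, Vic-D, Morgan-I, Sam-F, Dana-C, Casey-A, Zane-G, Uma-J.
All 9 translators are matched, so no larger matching exists.

9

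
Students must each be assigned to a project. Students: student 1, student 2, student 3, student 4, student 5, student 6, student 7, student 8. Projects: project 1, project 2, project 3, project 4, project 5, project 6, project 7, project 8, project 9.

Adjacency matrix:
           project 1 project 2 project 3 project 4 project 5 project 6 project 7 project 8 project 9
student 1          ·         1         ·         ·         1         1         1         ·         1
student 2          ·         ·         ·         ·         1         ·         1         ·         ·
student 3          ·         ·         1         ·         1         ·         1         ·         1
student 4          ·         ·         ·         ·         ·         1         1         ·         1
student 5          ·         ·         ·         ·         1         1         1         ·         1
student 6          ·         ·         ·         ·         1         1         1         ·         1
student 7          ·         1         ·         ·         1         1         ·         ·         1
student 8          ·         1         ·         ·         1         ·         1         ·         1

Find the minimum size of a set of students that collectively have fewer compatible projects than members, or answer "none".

Take S = {student 1, student 2, student 4, student 5, student 6, student 7}. Its neighbourhood is {project 2, project 5, project 6, project 7, project 9}, so |N(S)| = 5 < |S| = 6.
Every subset of size less than 6 has at least as many neighbours as members, so 6 is the minimum.

6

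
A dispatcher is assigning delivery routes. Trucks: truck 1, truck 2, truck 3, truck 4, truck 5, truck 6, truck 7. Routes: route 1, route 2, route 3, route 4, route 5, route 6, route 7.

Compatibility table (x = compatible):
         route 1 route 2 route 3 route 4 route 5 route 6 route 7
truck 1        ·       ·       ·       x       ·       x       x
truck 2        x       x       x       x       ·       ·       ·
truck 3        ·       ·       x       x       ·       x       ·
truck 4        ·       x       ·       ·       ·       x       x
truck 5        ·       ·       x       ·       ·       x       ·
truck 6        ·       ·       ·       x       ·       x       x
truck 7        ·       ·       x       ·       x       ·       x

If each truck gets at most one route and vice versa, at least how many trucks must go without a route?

A valid assignment of size 7: truck 1–route 6, truck 2–route 1, truck 3–route 4, truck 4–route 2, truck 5–route 3, truck 6–route 7, truck 7–route 5.
All 7 trucks are matched, so no larger matching exists.
That matches 7 of the 7, leaving 0 unmatched; no matching can do better.

0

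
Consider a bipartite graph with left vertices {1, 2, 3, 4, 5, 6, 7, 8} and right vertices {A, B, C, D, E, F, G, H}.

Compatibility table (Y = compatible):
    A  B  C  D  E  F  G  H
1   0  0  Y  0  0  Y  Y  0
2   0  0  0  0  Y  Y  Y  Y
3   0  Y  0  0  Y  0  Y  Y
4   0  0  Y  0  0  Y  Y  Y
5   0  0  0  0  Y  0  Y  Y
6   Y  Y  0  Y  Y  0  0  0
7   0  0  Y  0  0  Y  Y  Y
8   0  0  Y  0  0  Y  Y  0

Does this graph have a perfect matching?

The set {1, 2, 4, 5, 7, 8} has only 5 neighbours ({C, E, F, G, H}), so by Hall's theorem at most 7 of the 8 left vertices can be matched.
Hence no matching covers every left vertex.

No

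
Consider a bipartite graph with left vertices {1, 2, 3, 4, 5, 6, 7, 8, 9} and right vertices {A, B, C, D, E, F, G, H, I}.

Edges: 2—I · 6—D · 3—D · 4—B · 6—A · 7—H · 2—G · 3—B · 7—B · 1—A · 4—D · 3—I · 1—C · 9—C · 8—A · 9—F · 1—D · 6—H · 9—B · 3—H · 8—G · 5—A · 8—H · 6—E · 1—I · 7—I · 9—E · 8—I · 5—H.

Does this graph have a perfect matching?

A valid assignment of size 9: 1–C, 2–G, 3–H, 4–D, 5–A, 6–E, 7–B, 8–I, 9–F.
All 9 left vertices are covered.

Yes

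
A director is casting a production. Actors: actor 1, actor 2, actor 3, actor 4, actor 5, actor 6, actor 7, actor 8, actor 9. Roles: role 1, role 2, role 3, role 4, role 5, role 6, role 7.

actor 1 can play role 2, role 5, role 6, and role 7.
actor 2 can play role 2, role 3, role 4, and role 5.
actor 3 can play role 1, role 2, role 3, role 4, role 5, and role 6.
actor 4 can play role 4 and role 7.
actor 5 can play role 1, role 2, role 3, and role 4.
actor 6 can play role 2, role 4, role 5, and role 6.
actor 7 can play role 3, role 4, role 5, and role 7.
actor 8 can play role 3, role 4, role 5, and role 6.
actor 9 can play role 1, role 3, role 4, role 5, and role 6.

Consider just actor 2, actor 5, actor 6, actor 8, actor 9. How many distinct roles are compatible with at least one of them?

The union of neighbours of {actor 2, actor 5, actor 6, actor 8, actor 9} is {role 1, role 2, role 3, role 4, role 5, role 6}, which has 6 elements.
Since |N(S)| = 6 ≥ |S| = 5, Hall's condition holds for this subset.

6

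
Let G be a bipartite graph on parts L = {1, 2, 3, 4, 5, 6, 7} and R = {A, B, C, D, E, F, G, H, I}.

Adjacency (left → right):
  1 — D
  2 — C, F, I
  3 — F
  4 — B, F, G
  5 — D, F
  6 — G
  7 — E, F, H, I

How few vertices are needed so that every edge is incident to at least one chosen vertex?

{2, 4, 6, 7, D, F} is a vertex cover of size 6: every edge has an endpoint in this set.
No smaller cover exists because 1–D, 2–C, 3–F, 4–B, 6–G, 7–H is a matching of size 6, and a cover must include an endpoint of each of these disjoint edges (König's theorem).

6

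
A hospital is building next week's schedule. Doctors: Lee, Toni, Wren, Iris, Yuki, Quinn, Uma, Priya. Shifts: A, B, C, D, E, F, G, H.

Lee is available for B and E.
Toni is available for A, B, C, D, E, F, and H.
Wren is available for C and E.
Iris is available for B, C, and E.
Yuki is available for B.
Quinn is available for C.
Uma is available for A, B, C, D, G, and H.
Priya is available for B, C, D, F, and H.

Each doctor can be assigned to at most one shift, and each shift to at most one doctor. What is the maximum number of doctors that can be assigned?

6

For example, pair Lee–E, Toni–A, Wren–C, Iris–B, Uma–G, Priya–H.
The set {Lee, Wren, Iris, Yuki, Quinn} has only 3 neighbours ({B, C, E}), so by Hall's theorem at most 6 of the 8 doctors can be matched.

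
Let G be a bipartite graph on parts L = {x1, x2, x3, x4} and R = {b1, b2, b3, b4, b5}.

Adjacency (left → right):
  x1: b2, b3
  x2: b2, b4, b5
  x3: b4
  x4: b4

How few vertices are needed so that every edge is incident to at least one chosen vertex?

3

{x1, x2, b4} is a vertex cover of size 3: every edge has an endpoint in this set.
No smaller cover exists because x1–b3, x2–b5, x3–b4 is a matching of size 3, and a cover must include an endpoint of each of these disjoint edges (König's theorem).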